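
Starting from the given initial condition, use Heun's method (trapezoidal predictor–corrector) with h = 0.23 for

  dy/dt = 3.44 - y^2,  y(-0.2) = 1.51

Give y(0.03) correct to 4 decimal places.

1.6759

Heun: k1 = f(t_n, y_n); k2 = f(t_n + h, y_n + h·k1); y_{n+1} = y_n + (h/2)·(k1 + k2).
t=-0.200000, y=1.510000:
  k1 = f(-0.200000, 1.510000) = 1.159900
  k2 = f(0.030000, 1.776777) = 0.283063
  y ← 1.510000 + (0.23/2)·(1.159900 + 0.283063) = 1.675941
y(0.03) ≈ 1.6759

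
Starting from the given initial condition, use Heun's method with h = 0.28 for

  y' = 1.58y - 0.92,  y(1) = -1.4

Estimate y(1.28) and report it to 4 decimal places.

Heun: k1 = f(x_n, y_n); k2 = f(x_n + h, y_n + h·k1); y_{n+1} = y_n + (h/2)·(k1 + k2).
x=1.000000, y=-1.400000:
  k1 = f(1.000000, -1.400000) = -3.132000
  k2 = f(1.280000, -2.276960) = -4.517597
  y ← -1.400000 + (0.28/2)·(-3.132000 + (-4.517597)) = -2.470944
y(1.28) ≈ -2.4709

-2.4709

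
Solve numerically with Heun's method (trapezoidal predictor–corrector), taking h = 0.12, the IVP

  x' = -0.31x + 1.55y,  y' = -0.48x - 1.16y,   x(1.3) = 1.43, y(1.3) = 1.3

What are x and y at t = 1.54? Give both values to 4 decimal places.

Heun on (x,y): k1 = f(t_n, state_n); k2 = f(t_n + h, state_n + h·k1); state_{n+1} = state_n + (h/2)·(k1 + k2).
1.300000: (1.430000, 1.300000)
  k1 = (1.571700, -2.194400)
  predictor → (1.618604, 1.036672)
  k2 = (1.105074, -1.979469)
  → (1.590606, 1.049568)
1.420000: (1.590606, 1.049568)
  k1 = (1.133742, -1.980990)
  predictor → (1.726656, 0.811849)
  k2 = (0.723103, -1.770540)
  → (1.702017, 0.824476)
(x(1.54), y(1.54)) ≈ (1.7020, 0.8245)

1.7020, 0.8245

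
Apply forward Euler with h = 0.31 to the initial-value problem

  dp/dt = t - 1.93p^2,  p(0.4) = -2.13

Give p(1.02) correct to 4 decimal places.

Euler: p_{n+1} = p_n + h·f(t_n, p_n).
t=0.400000, p=-2.130000: f=-8.356217 → p ← -2.130000 + 0.31·(-8.356217) = -4.720427
t=0.710000, p=-4.720427: f=-42.295097 → p ← -4.720427 + 0.31·(-42.295097) = -17.831907
p(1.02) ≈ -17.8319

-17.8319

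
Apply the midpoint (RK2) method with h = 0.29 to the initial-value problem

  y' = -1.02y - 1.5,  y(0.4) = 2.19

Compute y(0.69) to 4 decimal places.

1.2673

Midpoint: k1 = f(x_n, y_n); k2 = f(x_n + h/2, y_n + (h/2)·k1); y_{n+1} = y_n + h·k2.
x=0.400000, y=2.190000:
  k1 = f(0.400000, 2.190000) = -3.733800
  k2 = f(0.545000, 1.648599) = -3.181571
  y ← 2.190000 + 0.29·(-3.181571) = 1.267344
y(0.69) ≈ 1.2673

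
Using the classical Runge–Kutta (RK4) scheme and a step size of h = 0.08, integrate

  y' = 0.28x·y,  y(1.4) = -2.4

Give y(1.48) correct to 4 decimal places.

-2.4787

RK4: k1 = f(x_n, y_n); k2 = f(x_n + h/2, y_n + (h/2)·k1); k3 = f(x_n + h/2, y_n + (h/2)·k2); k4 = f(x_n + h, y_n + h·k3); y_{n+1} = y_n + (h/6)·(k1 + 2k2 + 2k3 + k4).
x=1.400000, y=-2.400000:
  k1 = f(1.400000, -2.400000) = -0.940800
  k2 = f(1.440000, -2.437632) = -0.982853
  k3 = f(1.440000, -2.439314) = -0.983531
  k4 = f(1.480000, -2.478683) = -1.027166
  y ← -2.400000 + (0.08/6)·(k1 + 2k2 + 2k3 + k4) = -2.478676
y(1.48) ≈ -2.4787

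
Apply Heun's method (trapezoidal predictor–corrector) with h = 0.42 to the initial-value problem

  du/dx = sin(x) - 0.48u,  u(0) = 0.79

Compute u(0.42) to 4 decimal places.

0.7324

Heun: k1 = f(x_n, u_n); k2 = f(x_n + h, u_n + h·k1); u_{n+1} = u_n + (h/2)·(k1 + k2).
x=0.000000, u=0.790000:
  k1 = f(0.000000, 0.790000) = -0.379200
  k2 = f(0.420000, 0.630736) = 0.105007
  u ← 0.790000 + (0.42/2)·(-0.379200 + 0.105007) = 0.732420
u(0.42) ≈ 0.7324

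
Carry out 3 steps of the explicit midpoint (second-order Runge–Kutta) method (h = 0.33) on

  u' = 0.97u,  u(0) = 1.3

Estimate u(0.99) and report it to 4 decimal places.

3.3525

Midpoint: k1 = f(x_n, u_n); k2 = f(x_n + h/2, u_n + (h/2)·k1); u_{n+1} = u_n + h·k2.
x=0.000000, u=1.300000:
  k1 = f(0.000000, 1.300000) = 1.261000
  k2 = f(0.165000, 1.508065) = 1.462823
  u ← 1.300000 + 0.33·1.462823 = 1.782732
x=0.330000, u=1.782732:
  k1 = f(0.330000, 1.782732) = 1.729250
  k2 = f(0.495000, 2.068058) = 2.006016
  u ← 1.782732 + 0.33·2.006016 = 2.444717
x=0.660000, u=2.444717:
  k1 = f(0.660000, 2.444717) = 2.371375
  k2 = f(0.825000, 2.835994) = 2.750914
  u ← 2.444717 + 0.33·2.750914 = 3.352519
u(0.99) ≈ 3.3525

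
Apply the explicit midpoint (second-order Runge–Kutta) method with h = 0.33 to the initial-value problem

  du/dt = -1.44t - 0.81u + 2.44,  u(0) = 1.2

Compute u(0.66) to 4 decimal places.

1.6677

Midpoint: k1 = f(t_n, u_n); k2 = f(t_n + h/2, u_n + (h/2)·k1); u_{n+1} = u_n + h·k2.
t=0.000000, u=1.200000:
  k1 = f(0.000000, 1.200000) = 1.468000
  k2 = f(0.165000, 1.442220) = 1.034202
  u ← 1.200000 + 0.33·1.034202 = 1.541287
t=0.330000, u=1.541287:
  k1 = f(0.330000, 1.541287) = 0.716358
  k2 = f(0.495000, 1.659486) = 0.383017
  u ← 1.541287 + 0.33·0.383017 = 1.667682
u(0.66) ≈ 1.6677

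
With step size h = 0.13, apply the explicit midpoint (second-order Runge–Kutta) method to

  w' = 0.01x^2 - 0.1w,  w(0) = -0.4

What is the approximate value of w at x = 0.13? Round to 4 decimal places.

-0.3948

Midpoint: k1 = f(x_n, w_n); k2 = f(x_n + h/2, w_n + (h/2)·k1); w_{n+1} = w_n + h·k2.
x=0.000000, w=-0.400000:
  k1 = f(0.000000, -0.400000) = 0.040000
  k2 = f(0.065000, -0.397400) = 0.039782
  w ← -0.400000 + 0.13·0.039782 = -0.394828
w(0.13) ≈ -0.3948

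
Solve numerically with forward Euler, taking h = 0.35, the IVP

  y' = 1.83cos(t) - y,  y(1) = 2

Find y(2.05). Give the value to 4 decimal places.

0.7041

Euler: y_{n+1} = y_n + h·f(t_n, y_n).
t=1.000000, y=2.000000: f=-1.011247 → y ← 2.000000 + 0.35·(-1.011247) = 1.646064
t=1.350000, y=1.646064: f=-1.245281 → y ← 1.646064 + 0.35·(-1.245281) = 1.210215
t=1.700000, y=1.210215: f=-1.446001 → y ← 1.210215 + 0.35·(-1.446001) = 0.704115
y(2.05) ≈ 0.7041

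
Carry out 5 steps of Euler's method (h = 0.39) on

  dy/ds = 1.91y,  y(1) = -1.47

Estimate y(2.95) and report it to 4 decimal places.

-23.7777

Euler: y_{n+1} = y_n + h·f(s_n, y_n).
s=1.000000, y=-1.470000: f=-2.807700 → y ← -1.470000 + 0.39·(-2.807700) = -2.565003
s=1.390000, y=-2.565003: f=-4.899156 → y ← -2.565003 + 0.39·(-4.899156) = -4.475674
s=1.780000, y=-4.475674: f=-8.548537 → y ← -4.475674 + 0.39·(-8.548537) = -7.809603
s=2.170000, y=-7.809603: f=-14.916342 → y ← -7.809603 + 0.39·(-14.916342) = -13.626976
s=2.560000, y=-13.626976: f=-26.027525 → y ← -13.626976 + 0.39·(-26.027525) = -23.777711
y(2.95) ≈ -23.7777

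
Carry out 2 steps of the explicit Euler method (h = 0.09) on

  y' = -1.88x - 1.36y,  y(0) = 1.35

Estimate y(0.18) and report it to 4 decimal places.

Euler: y_{n+1} = y_n + h·f(x_n, y_n).
x=0.000000, y=1.350000: f=-1.836000 → y ← 1.350000 + 0.09·(-1.836000) = 1.184760
x=0.090000, y=1.184760: f=-1.780474 → y ← 1.184760 + 0.09·(-1.780474) = 1.024517
y(0.18) ≈ 1.0245

1.0245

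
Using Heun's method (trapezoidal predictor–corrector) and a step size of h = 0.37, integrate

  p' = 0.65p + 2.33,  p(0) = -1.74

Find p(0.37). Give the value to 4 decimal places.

-1.2430

Heun: k1 = f(t_n, p_n); k2 = f(t_n + h, p_n + h·k1); p_{n+1} = p_n + (h/2)·(k1 + k2).
t=0.000000, p=-1.740000:
  k1 = f(0.000000, -1.740000) = 1.199000
  k2 = f(0.370000, -1.296370) = 1.487360
  p ← -1.740000 + (0.37/2)·(1.199000 + 1.487360) = -1.243023
p(0.37) ≈ -1.2430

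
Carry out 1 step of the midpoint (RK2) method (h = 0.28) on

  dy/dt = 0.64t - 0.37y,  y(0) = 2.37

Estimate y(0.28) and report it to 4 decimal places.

Midpoint: k1 = f(t_n, y_n); k2 = f(t_n + h/2, y_n + (h/2)·k1); y_{n+1} = y_n + h·k2.
t=0.000000, y=2.370000:
  k1 = f(0.000000, 2.370000) = -0.876900
  k2 = f(0.140000, 2.247234) = -0.741877
  y ← 2.370000 + 0.28·(-0.741877) = 2.162275
y(0.28) ≈ 2.1623

2.1623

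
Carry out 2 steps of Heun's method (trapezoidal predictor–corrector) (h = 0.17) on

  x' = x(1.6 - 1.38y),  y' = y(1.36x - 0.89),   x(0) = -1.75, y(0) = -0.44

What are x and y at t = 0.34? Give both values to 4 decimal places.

Heun on (x,y): k1 = f(t_n, state_n); k2 = f(t_n + h, state_n + h·k1); state_{n+1} = state_n + (h/2)·(k1 + k2).
0.000000: (-1.750000, -0.440000)
  k1 = (-3.862600, 1.438800)
  predictor → (-2.406642, -0.195404)
  k2 = (-4.499596, 0.813473)
  → (-2.460787, -0.248557)
0.170000: (-2.460787, -0.248557)
  k1 = (-4.781329, 1.053053)
  predictor → (-3.273613, -0.069538)
  k2 = (-5.551923, 0.371479)
  → (-3.339113, -0.127472)
(x(0.34), y(0.34)) ≈ (-3.3391, -0.1275)

-3.3391, -0.1275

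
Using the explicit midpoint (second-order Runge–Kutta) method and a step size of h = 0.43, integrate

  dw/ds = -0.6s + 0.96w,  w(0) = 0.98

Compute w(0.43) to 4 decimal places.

Midpoint: k1 = f(s_n, w_n); k2 = f(s_n + h/2, w_n + (h/2)·k1); w_{n+1} = w_n + h·k2.
s=0.000000, w=0.980000:
  k1 = f(0.000000, 0.980000) = 0.940800
  k2 = f(0.215000, 1.182272) = 1.005981
  w ← 0.980000 + 0.43·1.005981 = 1.412572
w(0.43) ≈ 1.4126

1.4126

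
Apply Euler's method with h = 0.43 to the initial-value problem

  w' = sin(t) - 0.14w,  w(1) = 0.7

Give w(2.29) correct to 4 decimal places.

Euler: w_{n+1} = w_n + h·f(t_n, w_n).
t=1.000000, w=0.700000: f=0.743471 → w ← 0.700000 + 0.43·0.743471 = 1.019693
t=1.430000, w=1.019693: f=0.847348 → w ← 1.019693 + 0.43·0.847348 = 1.384052
t=1.860000, w=1.384052: f=0.764704 → w ← 1.384052 + 0.43·0.764704 = 1.712875
w(2.29) ≈ 1.7129

1.7129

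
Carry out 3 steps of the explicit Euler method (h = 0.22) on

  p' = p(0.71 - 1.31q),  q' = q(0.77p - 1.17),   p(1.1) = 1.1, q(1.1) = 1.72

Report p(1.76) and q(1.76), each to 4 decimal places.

Euler on (p,q): p_{n+1} = p_n + h·p', q_{n+1} = q_n + h·q'.
1.100000: (1.100000, 1.720000); f=(-1.697520, -0.555560) → (0.726546, 1.597777)
1.320000: (0.726546, 1.597777); f=(-1.004876, -0.975538) → (0.505473, 1.383158)
1.540000: (0.505473, 1.383158); f=(-0.556999, -1.079951) → (0.382933, 1.145569)
(p(1.76), q(1.76)) ≈ (0.3829, 1.1456)

0.3829, 1.1456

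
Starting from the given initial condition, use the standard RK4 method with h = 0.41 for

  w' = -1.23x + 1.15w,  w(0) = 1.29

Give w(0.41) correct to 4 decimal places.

RK4: k1 = f(x_n, w_n); k2 = f(x_n + h/2, w_n + (h/2)·k1); k3 = f(x_n + h/2, w_n + (h/2)·k2); k4 = f(x_n + h, w_n + h·k3); w_{n+1} = w_n + (h/6)·(k1 + 2k2 + 2k3 + k4).
x=0.000000, w=1.290000:
  k1 = f(0.000000, 1.290000) = 1.483500
  k2 = f(0.205000, 1.594117) = 1.581085
  k3 = f(0.205000, 1.614122) = 1.604091
  k4 = f(0.410000, 1.947677) = 1.735529
  w ← 1.290000 + (0.41/6)·(k1 + 2k2 + 2k3 + k4) = 1.945274
w(0.41) ≈ 1.9453

1.9453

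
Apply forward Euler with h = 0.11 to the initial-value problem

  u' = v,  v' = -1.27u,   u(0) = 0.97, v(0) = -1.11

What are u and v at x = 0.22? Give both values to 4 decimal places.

Euler on (u,v): u_{n+1} = u_n + h·u', v_{n+1} = v_n + h·v'.
0.000000: (0.970000, -1.110000); f=(-1.110000, -1.231900) → (0.847900, -1.245509)
0.110000: (0.847900, -1.245509); f=(-1.245509, -1.076833) → (0.710894, -1.363961)
(u(0.22), v(0.22)) ≈ (0.7109, -1.3640)

0.7109, -1.3640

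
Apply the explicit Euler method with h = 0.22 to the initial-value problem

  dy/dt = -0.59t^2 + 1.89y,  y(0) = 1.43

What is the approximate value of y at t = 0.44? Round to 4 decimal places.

2.8601

Euler: y_{n+1} = y_n + h·f(t_n, y_n).
t=0.000000, y=1.430000: f=2.702700 → y ← 1.430000 + 0.22·2.702700 = 2.024594
t=0.220000, y=2.024594: f=3.797927 → y ← 2.024594 + 0.22·3.797927 = 2.860138
y(0.44) ≈ 2.8601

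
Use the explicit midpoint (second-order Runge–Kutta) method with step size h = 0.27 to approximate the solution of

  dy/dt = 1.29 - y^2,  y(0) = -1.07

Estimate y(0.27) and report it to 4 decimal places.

-1.0196

Midpoint: k1 = f(t_n, y_n); k2 = f(t_n + h/2, y_n + (h/2)·k1); y_{n+1} = y_n + h·k2.
t=0.000000, y=-1.070000:
  k1 = f(0.000000, -1.070000) = 0.145100
  k2 = f(0.135000, -1.050412) = 0.186636
  y ← -1.070000 + 0.27·0.186636 = -1.019608
y(0.27) ≈ -1.0196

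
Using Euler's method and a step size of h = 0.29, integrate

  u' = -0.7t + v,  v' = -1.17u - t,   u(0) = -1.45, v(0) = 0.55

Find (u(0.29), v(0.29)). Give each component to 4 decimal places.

Euler on (u,v): u_{n+1} = u_n + h·u', v_{n+1} = v_n + h·v'.
0.000000: (-1.450000, 0.550000); f=(0.550000, 1.696500) → (-1.290500, 1.041985)
(u(0.29), v(0.29)) ≈ (-1.2905, 1.0420)

-1.2905, 1.0420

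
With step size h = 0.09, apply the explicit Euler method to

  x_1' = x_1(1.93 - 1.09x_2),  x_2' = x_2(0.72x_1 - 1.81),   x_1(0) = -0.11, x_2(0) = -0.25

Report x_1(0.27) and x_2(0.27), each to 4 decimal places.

-0.1874, -0.1422

Euler on (x_1,x_2): x_1_{n+1} = x_1_n + h·x_1', x_2_{n+1} = x_2_n + h·x_2'.
0.000000: (-0.110000, -0.250000); f=(-0.242275, 0.472300) → (-0.131805, -0.207493)
0.090000: (-0.131805, -0.207493); f=(-0.284193, 0.395253) → (-0.157382, -0.171920)
0.180000: (-0.157382, -0.171920); f=(-0.333240, 0.330657) → (-0.187374, -0.142161)
(x_1(0.27), x_2(0.27)) ≈ (-0.1874, -0.1422)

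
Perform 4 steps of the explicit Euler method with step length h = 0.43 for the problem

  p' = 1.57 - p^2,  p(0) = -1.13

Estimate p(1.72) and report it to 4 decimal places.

Euler: p_{n+1} = p_n + h·f(x_n, p_n).
x=0.000000, p=-1.130000: f=0.293100 → p ← -1.130000 + 0.43·0.293100 = -1.003967
x=0.430000, p=-1.003967: f=0.562050 → p ← -1.003967 + 0.43·0.562050 = -0.762285
x=0.860000, p=-0.762285: f=0.988921 → p ← -0.762285 + 0.43·0.988921 = -0.337049
x=1.290000, p=-0.337049: f=1.456398 → p ← -0.337049 + 0.43·1.456398 = 0.289202
p(1.72) ≈ 0.2892

0.2892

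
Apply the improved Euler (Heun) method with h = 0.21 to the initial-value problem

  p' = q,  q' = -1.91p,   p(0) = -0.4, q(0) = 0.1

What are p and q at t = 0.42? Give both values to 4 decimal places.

Heun on (p,q): k1 = f(t_n, state_n); k2 = f(t_n + h, state_n + h·k1); state_{n+1} = state_n + (h/2)·(k1 + k2).
0.000000: (-0.400000, 0.100000)
  k1 = (0.100000, 0.764000)
  predictor → (-0.379000, 0.260440)
  k2 = (0.260440, 0.723890)
  → (-0.362154, 0.256228)
0.210000: (-0.362154, 0.256228)
  k1 = (0.256228, 0.691714)
  predictor → (-0.308346, 0.401488)
  k2 = (0.401488, 0.588941)
  → (-0.293094, 0.390697)
(p(0.42), q(0.42)) ≈ (-0.2931, 0.3907)

-0.2931, 0.3907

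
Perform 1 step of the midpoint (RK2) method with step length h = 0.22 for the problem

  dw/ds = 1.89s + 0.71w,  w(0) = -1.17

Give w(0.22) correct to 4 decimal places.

-1.3213

Midpoint: k1 = f(s_n, w_n); k2 = f(s_n + h/2, w_n + (h/2)·k1); w_{n+1} = w_n + h·k2.
s=0.000000, w=-1.170000:
  k1 = f(0.000000, -1.170000) = -0.830700
  k2 = f(0.110000, -1.261377) = -0.687678
  w ← -1.170000 + 0.22·(-0.687678) = -1.321289
w(0.22) ≈ -1.3213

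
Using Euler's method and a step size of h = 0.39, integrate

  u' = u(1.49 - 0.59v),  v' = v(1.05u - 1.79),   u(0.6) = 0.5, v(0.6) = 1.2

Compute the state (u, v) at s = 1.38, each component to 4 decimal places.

0.9404, 0.3460

Euler on (u,v): u_{n+1} = u_n + h·u', v_{n+1} = v_n + h·v'.
0.600000: (0.500000, 1.200000); f=(0.391000, -1.518000) → (0.652490, 0.607980)
0.990000: (0.652490, 0.607980); f=(0.738157, -0.671748) → (0.940371, 0.345998)
(u(1.38), v(1.38)) ≈ (0.9404, 0.3460)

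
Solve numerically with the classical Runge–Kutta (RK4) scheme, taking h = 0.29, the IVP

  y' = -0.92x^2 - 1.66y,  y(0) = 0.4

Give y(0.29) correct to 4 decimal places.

0.2406

RK4: k1 = f(x_n, y_n); k2 = f(x_n + h/2, y_n + (h/2)·k1); k3 = f(x_n + h/2, y_n + (h/2)·k2); k4 = f(x_n + h, y_n + h·k3); y_{n+1} = y_n + (h/6)·(k1 + 2k2 + 2k3 + k4).
x=0.000000, y=0.400000:
  k1 = f(0.000000, 0.400000) = -0.664000
  k2 = f(0.145000, 0.303720) = -0.523518
  k3 = f(0.145000, 0.324090) = -0.557332
  k4 = f(0.290000, 0.238374) = -0.473072
  y ← 0.400000 + (0.29/6)·(k1 + 2k2 + 2k3 + k4) = 0.240559
y(0.29) ≈ 0.2406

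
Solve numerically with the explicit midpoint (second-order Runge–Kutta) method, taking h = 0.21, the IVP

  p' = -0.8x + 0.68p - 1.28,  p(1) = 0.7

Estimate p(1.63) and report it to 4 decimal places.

-0.7374

Midpoint: k1 = f(x_n, p_n); k2 = f(x_n + h/2, p_n + (h/2)·k1); p_{n+1} = p_n + h·k2.
x=1.000000, p=0.700000:
  k1 = f(1.000000, 0.700000) = -1.604000
  k2 = f(1.105000, 0.531580) = -1.802526
  p ← 0.700000 + 0.21·(-1.802526) = 0.321470
x=1.210000, p=0.321470:
  k1 = f(1.210000, 0.321470) = -2.029401
  k2 = f(1.315000, 0.108383) = -2.258300
  p ← 0.321470 + 0.21·(-2.258300) = -0.152773
x=1.420000, p=-0.152773:
  k1 = f(1.420000, -0.152773) = -2.519886
  k2 = f(1.525000, -0.417361) = -2.783806
  p ← -0.152773 + 0.21·(-2.783806) = -0.737373
p(1.63) ≈ -0.7374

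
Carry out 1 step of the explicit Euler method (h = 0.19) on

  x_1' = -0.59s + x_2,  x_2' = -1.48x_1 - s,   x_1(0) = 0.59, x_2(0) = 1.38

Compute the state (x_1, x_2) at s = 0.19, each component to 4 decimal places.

Euler on (x_1,x_2): x_1_{n+1} = x_1_n + h·x_1', x_2_{n+1} = x_2_n + h·x_2'.
0.000000: (0.590000, 1.380000); f=(1.380000, -0.873200) → (0.852200, 1.214092)
(x_1(0.19), x_2(0.19)) ≈ (0.8522, 1.2141)

0.8522, 1.2141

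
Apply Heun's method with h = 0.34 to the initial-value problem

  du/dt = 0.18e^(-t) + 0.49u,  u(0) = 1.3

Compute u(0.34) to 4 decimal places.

1.5921

Heun: k1 = f(t_n, u_n); k2 = f(t_n + h, u_n + h·k1); u_{n+1} = u_n + (h/2)·(k1 + k2).
t=0.000000, u=1.300000:
  k1 = f(0.000000, 1.300000) = 0.817000
  k2 = f(0.340000, 1.577780) = 0.901231
  u ← 1.300000 + (0.34/2)·(0.817000 + 0.901231) = 1.592099
u(0.34) ≈ 1.5921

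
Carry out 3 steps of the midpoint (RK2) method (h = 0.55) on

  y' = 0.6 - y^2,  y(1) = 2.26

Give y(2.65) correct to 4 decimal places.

1.4239

Midpoint: k1 = f(x_n, y_n); k2 = f(x_n + h/2, y_n + (h/2)·k1); y_{n+1} = y_n + h·k2.
x=1.000000, y=2.260000:
  k1 = f(1.000000, 2.260000) = -4.507600
  k2 = f(1.275000, 1.020410) = -0.441237
  y ← 2.260000 + 0.55·(-0.441237) = 2.017320
x=1.550000, y=2.017320:
  k1 = f(1.550000, 2.017320) = -3.469580
  k2 = f(1.825000, 1.063186) = -0.530363
  y ← 2.017320 + 0.55·(-0.530363) = 1.725620
x=2.100000, y=1.725620:
  k1 = f(2.100000, 1.725620) = -2.377764
  k2 = f(2.375000, 1.071735) = -0.548615
  y ← 1.725620 + 0.55·(-0.548615) = 1.423881
y(2.65) ≈ 1.4239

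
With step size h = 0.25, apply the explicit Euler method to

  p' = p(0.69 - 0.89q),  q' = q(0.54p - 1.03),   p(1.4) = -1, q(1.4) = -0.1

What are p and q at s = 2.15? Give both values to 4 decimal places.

Euler on (p,q): p_{n+1} = p_n + h·p', q_{n+1} = q_n + h·q'.
1.400000: (-1.000000, -0.100000); f=(-0.779000, 0.157000) → (-1.194750, -0.060750)
1.650000: (-1.194750, -0.060750); f=(-0.888975, 0.101766) → (-1.416994, -0.035308)
1.900000: (-1.416994, -0.035308); f=(-1.022254, 0.063385) → (-1.672557, -0.019462)
(p(2.15), q(2.15)) ≈ (-1.6726, -0.0195)

-1.6726, -0.0195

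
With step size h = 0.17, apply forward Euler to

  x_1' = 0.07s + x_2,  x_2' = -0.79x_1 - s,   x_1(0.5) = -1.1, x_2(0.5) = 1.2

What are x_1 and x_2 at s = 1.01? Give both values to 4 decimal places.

-0.4418, 1.2152

Euler on (x_1,x_2): x_1_{n+1} = x_1_n + h·x_1', x_2_{n+1} = x_2_n + h·x_2'.
0.500000: (-1.100000, 1.200000); f=(1.235000, 0.369000) → (-0.890050, 1.262730)
0.670000: (-0.890050, 1.262730); f=(1.309630, 0.033140) → (-0.667413, 1.268364)
0.840000: (-0.667413, 1.268364); f=(1.327164, -0.312744) → (-0.441795, 1.215197)
(x_1(1.01), x_2(1.01)) ≈ (-0.4418, 1.2152)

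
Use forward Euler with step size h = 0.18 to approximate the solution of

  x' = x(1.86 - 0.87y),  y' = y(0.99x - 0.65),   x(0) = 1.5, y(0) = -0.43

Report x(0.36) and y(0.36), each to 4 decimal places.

2.9703, -0.6221

Euler on (x,y): x_{n+1} = x_n + h·x', y_{n+1} = y_n + h·y'.
0.000000: (1.500000, -0.430000); f=(3.351150, -0.359050) → (2.103207, -0.494629)
0.180000: (2.103207, -0.494629); f=(4.817032, -0.708395) → (2.970273, -0.622140)
(x(0.36), y(0.36)) ≈ (2.9703, -0.6221)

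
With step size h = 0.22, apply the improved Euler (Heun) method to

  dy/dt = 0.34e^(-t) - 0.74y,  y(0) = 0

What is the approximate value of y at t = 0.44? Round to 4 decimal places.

Heun: k1 = f(t_n, y_n); k2 = f(t_n + h, y_n + h·k1); y_{n+1} = y_n + (h/2)·(k1 + k2).
t=0.000000, y=0.000000:
  k1 = f(0.000000, 0.000000) = 0.340000
  k2 = f(0.220000, 0.074800) = 0.217504
  y ← 0.000000 + (0.22/2)·(0.340000 + 0.217504) = 0.061325
t=0.220000, y=0.061325:
  k1 = f(0.220000, 0.061325) = 0.227476
  k2 = f(0.440000, 0.111370) = 0.136559
  y ← 0.061325 + (0.22/2)·(0.227476 + 0.136559) = 0.101369
y(0.44) ≈ 0.1014

0.1014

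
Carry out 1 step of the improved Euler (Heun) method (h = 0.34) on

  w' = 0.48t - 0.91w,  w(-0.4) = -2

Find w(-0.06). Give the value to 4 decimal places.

-1.5044

Heun: k1 = f(t_n, w_n); k2 = f(t_n + h, w_n + h·k1); w_{n+1} = w_n + (h/2)·(k1 + k2).
t=-0.400000, w=-2.000000:
  k1 = f(-0.400000, -2.000000) = 1.628000
  k2 = f(-0.060000, -1.446480) = 1.287497
  w ← -2.000000 + (0.34/2)·(1.628000 + 1.287497) = -1.504366
w(-0.06) ≈ -1.5044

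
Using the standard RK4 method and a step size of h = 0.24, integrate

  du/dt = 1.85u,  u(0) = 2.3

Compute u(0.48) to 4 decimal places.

RK4: k1 = f(t_n, u_n); k2 = f(t_n + h/2, u_n + (h/2)·k1); k3 = f(t_n + h/2, u_n + (h/2)·k2); k4 = f(t_n + h, u_n + h·k3); u_{n+1} = u_n + (h/6)·(k1 + 2k2 + 2k3 + k4).
t=0.000000, u=2.300000:
  k1 = f(0.000000, 2.300000) = 4.255000
  k2 = f(0.120000, 2.810600) = 5.199610
  k3 = f(0.120000, 2.923953) = 5.409313
  k4 = f(0.240000, 3.598235) = 6.656735
  u ← 2.300000 + (0.24/6)·(k1 + 2k2 + 2k3 + k4) = 3.585183
t=0.240000, u=3.585183:
  k1 = f(0.240000, 3.585183) = 6.632589
  k2 = f(0.360000, 4.381094) = 8.105024
  k3 = f(0.360000, 4.557786) = 8.431904
  k4 = f(0.480000, 5.608840) = 10.376355
  u ← 3.585183 + (0.24/6)·(k1 + 2k2 + 2k3 + k4) = 5.588495
u(0.48) ≈ 5.5885

5.5885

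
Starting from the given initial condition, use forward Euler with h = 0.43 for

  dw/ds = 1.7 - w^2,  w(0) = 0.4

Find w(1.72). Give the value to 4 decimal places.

Euler: w_{n+1} = w_n + h·f(s_n, w_n).
s=0.000000, w=0.400000: f=1.540000 → w ← 0.400000 + 0.43·1.540000 = 1.062200
s=0.430000, w=1.062200: f=0.571731 → w ← 1.062200 + 0.43·0.571731 = 1.308044
s=0.860000, w=1.308044: f=-0.010980 → w ← 1.308044 + 0.43·(-0.010980) = 1.303323
s=1.290000, w=1.303323: f=0.001349 → w ← 1.303323 + 0.43·0.001349 = 1.303903
w(1.72) ≈ 1.3039

1.3039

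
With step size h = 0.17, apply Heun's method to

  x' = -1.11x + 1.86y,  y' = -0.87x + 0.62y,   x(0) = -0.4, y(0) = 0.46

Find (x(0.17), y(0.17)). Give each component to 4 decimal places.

Heun on (x,y): k1 = f(t_n, state_n); k2 = f(t_n + h, state_n + h·k1); state_{n+1} = state_n + (h/2)·(k1 + k2).
0.000000: (-0.400000, 0.460000)
  k1 = (1.299600, 0.633200)
  predictor → (-0.179068, 0.567644)
  k2 = (1.254583, 0.507728)
  → (-0.182894, 0.556979)
(x(0.17), y(0.17)) ≈ (-0.1829, 0.5570)

-0.1829, 0.5570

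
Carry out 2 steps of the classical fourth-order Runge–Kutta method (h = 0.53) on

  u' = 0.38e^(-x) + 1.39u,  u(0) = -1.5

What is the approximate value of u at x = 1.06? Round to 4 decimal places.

-5.8952

RK4: k1 = f(x_n, u_n); k2 = f(x_n + h/2, u_n + (h/2)·k1); k3 = f(x_n + h/2, u_n + (h/2)·k2); k4 = f(x_n + h, u_n + h·k3); u_{n+1} = u_n + (h/6)·(k1 + 2k2 + 2k3 + k4).
x=0.000000, u=-1.500000:
  k1 = f(0.000000, -1.500000) = -1.705000
  k2 = f(0.265000, -1.951825) = -2.421498
  k3 = f(0.265000, -2.141697) = -2.685421
  k4 = f(0.530000, -2.923273) = -3.839680
  u ← -1.500000 + (0.53/6)·(k1 + 2k2 + 2k3 + k4) = -2.892002
x=0.530000, u=-2.892002:
  k1 = f(0.530000, -2.892002) = -3.796213
  k2 = f(0.795000, -3.897999) = -5.246618
  k3 = f(0.795000, -4.282356) = -5.780874
  k4 = f(1.060000, -5.955866) = -8.147000
  u ← -2.892002 + (0.53/6)·(k1 + 2k2 + 2k3 + k4) = -5.895177
u(1.06) ≈ -5.8952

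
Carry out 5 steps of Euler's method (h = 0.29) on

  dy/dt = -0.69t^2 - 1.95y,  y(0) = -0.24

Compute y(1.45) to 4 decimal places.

Euler: y_{n+1} = y_n + h·f(t_n, y_n).
t=0.000000, y=-0.240000: f=0.468000 → y ← -0.240000 + 0.29·0.468000 = -0.104280
t=0.290000, y=-0.104280: f=0.145317 → y ← -0.104280 + 0.29·0.145317 = -0.062138
t=0.580000, y=-0.062138: f=-0.110947 → y ← -0.062138 + 0.29·(-0.110947) = -0.094313
t=0.870000, y=-0.094313: f=-0.338351 → y ← -0.094313 + 0.29·(-0.338351) = -0.192435
t=1.160000, y=-0.192435: f=-0.553217 → y ← -0.192435 + 0.29·(-0.553217) = -0.352867
y(1.45) ≈ -0.3529

-0.3529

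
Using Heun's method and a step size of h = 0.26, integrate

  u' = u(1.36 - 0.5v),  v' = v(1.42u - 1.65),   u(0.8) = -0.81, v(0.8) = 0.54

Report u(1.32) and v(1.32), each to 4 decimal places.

-1.5240, 0.1427

Heun on (u,v): k1 = f(s_n, state_n); k2 = f(s_n + h, state_n + h·k1); state_{n+1} = state_n + (h/2)·(k1 + k2).
0.800000: (-0.810000, 0.540000)
  k1 = (-0.882900, -1.512108)
  predictor → (-1.039554, 0.146852)
  k2 = (-1.337463, -0.459084)
  → (-1.098647, 0.283745)
1.060000: (-1.098647, 0.283745)
  k1 = (-1.338292, -0.910844)
  predictor → (-1.446603, 0.046926)
  k2 = (-1.933439, -0.173821)
  → (-1.523972, 0.142739)
(u(1.32), v(1.32)) ≈ (-1.5240, 0.1427)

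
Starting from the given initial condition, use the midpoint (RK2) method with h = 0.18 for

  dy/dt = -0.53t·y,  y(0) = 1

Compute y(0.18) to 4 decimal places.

Midpoint: k1 = f(t_n, y_n); k2 = f(t_n + h/2, y_n + (h/2)·k1); y_{n+1} = y_n + h·k2.
t=0.000000, y=1.000000:
  k1 = f(0.000000, 1.000000) = 0.000000
  k2 = f(0.090000, 1.000000) = -0.047700
  y ← 1.000000 + 0.18·(-0.047700) = 0.991414
y(0.18) ≈ 0.9914

0.9914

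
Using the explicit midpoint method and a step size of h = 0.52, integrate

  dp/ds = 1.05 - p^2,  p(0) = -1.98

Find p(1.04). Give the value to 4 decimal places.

Midpoint: k1 = f(s_n, p_n); k2 = f(s_n + h/2, p_n + (h/2)·k1); p_{n+1} = p_n + h·k2.
s=0.000000, p=-1.980000:
  k1 = f(0.000000, -1.980000) = -2.870400
  k2 = f(0.260000, -2.726304) = -6.382734
  p ← -1.980000 + 0.52·(-6.382734) = -5.299021
s=0.520000, p=-5.299021:
  k1 = f(0.520000, -5.299021) = -27.029628
  k2 = f(0.780000, -12.326725) = -150.898142
  p ← -5.299021 + 0.52·(-150.898142) = -83.766055
p(1.04) ≈ -83.7661

-83.7661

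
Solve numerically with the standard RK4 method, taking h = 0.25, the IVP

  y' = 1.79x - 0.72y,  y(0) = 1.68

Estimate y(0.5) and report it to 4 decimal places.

1.3713

RK4: k1 = f(x_n, y_n); k2 = f(x_n + h/2, y_n + (h/2)·k1); k3 = f(x_n + h/2, y_n + (h/2)·k2); k4 = f(x_n + h, y_n + h·k3); y_{n+1} = y_n + (h/6)·(k1 + 2k2 + 2k3 + k4).
x=0.000000, y=1.680000:
  k1 = f(0.000000, 1.680000) = -1.209600
  k2 = f(0.125000, 1.528800) = -0.876986
  k3 = f(0.125000, 1.570377) = -0.906921
  k4 = f(0.250000, 1.453270) = -0.598854
  y ← 1.680000 + (0.25/6)·(k1 + 2k2 + 2k3 + k4) = 1.455989
x=0.250000, y=1.455989:
  k1 = f(0.250000, 1.455989) = -0.600812
  k2 = f(0.375000, 1.380887) = -0.322989
  k3 = f(0.375000, 1.415615) = -0.347993
  k4 = f(0.500000, 1.368991) = -0.090673
  y ← 1.455989 + (0.25/6)·(k1 + 2k2 + 2k3 + k4) = 1.371262
y(0.5) ≈ 1.3713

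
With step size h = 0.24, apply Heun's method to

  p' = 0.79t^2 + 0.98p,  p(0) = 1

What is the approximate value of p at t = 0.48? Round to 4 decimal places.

1.6303

Heun: k1 = f(t_n, p_n); k2 = f(t_n + h, p_n + h·k1); p_{n+1} = p_n + (h/2)·(k1 + k2).
t=0.000000, p=1.000000:
  k1 = f(0.000000, 1.000000) = 0.980000
  k2 = f(0.240000, 1.235200) = 1.256000
  p ← 1.000000 + (0.24/2)·(0.980000 + 1.256000) = 1.268320
t=0.240000, p=1.268320:
  k1 = f(0.240000, 1.268320) = 1.288458
  k2 = f(0.480000, 1.577550) = 1.728015
  p ← 1.268320 + (0.24/2)·(1.288458 + 1.728015) = 1.630297
p(0.48) ≈ 1.6303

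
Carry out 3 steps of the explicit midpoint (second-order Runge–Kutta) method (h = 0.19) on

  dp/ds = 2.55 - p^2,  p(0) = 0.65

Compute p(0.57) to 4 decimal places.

Midpoint: k1 = f(s_n, p_n); k2 = f(s_n + h/2, p_n + (h/2)·k1); p_{n+1} = p_n + h·k2.
s=0.000000, p=0.650000:
  k1 = f(0.000000, 0.650000) = 2.127500
  k2 = f(0.095000, 0.852113) = 1.823904
  p ← 0.650000 + 0.19·1.823904 = 0.996542
s=0.190000, p=0.996542:
  k1 = f(0.190000, 0.996542) = 1.556904
  k2 = f(0.285000, 1.144448) = 1.240239
  p ← 0.996542 + 0.19·1.240239 = 1.232187
s=0.380000, p=1.232187:
  k1 = f(0.380000, 1.232187) = 1.031714
  k2 = f(0.475000, 1.330200) = 0.780568
  p ← 1.232187 + 0.19·0.780568 = 1.380495
p(0.57) ≈ 1.3805

1.3805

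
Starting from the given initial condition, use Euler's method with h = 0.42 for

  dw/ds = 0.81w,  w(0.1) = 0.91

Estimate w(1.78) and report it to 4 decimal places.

Euler: w_{n+1} = w_n + h·f(s_n, w_n).
s=0.100000, w=0.910000: f=0.737100 → w ← 0.910000 + 0.42·0.737100 = 1.219582
s=0.520000, w=1.219582: f=0.987861 → w ← 1.219582 + 0.42·0.987861 = 1.634484
s=0.940000, w=1.634484: f=1.323932 → w ← 1.634484 + 0.42·1.323932 = 2.190535
s=1.360000, w=2.190535: f=1.774333 → w ← 2.190535 + 0.42·1.774333 = 2.935755
w(1.78) ≈ 2.9358

2.9358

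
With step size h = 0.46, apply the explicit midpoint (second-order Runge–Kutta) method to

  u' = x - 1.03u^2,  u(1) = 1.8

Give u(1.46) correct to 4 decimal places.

1.6107

Midpoint: k1 = f(x_n, u_n); k2 = f(x_n + h/2, u_n + (h/2)·k1); u_{n+1} = u_n + h·k2.
x=1.000000, u=1.800000:
  k1 = f(1.000000, 1.800000) = -2.337200
  k2 = f(1.230000, 1.262444) = -0.411578
  u ← 1.800000 + 0.46·(-0.411578) = 1.610674
u(1.46) ≈ 1.6107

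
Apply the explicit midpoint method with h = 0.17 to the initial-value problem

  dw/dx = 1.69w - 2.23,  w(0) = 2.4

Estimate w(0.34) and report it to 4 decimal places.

3.2267

Midpoint: k1 = f(x_n, w_n); k2 = f(x_n + h/2, w_n + (h/2)·k1); w_{n+1} = w_n + h·k2.
x=0.000000, w=2.400000:
  k1 = f(0.000000, 2.400000) = 1.826000
  k2 = f(0.085000, 2.555210) = 2.088305
  w ← 2.400000 + 0.17·2.088305 = 2.755012
x=0.170000, w=2.755012:
  k1 = f(0.170000, 2.755012) = 2.425970
  k2 = f(0.255000, 2.961219) = 2.774461
  w ← 2.755012 + 0.17·2.774461 = 3.226670
w(0.34) ≈ 3.2267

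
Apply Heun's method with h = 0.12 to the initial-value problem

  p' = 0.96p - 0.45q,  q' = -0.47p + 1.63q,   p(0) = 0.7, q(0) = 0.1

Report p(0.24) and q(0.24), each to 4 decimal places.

0.8716, 0.0416

Heun on (p,q): k1 = f(s_n, state_n); k2 = f(s_n + h, state_n + h·k1); state_{n+1} = state_n + (h/2)·(k1 + k2).
0.000000: (0.700000, 0.100000)
  k1 = (0.627000, -0.166000)
  predictor → (0.775240, 0.080080)
  k2 = (0.708194, -0.233832)
  → (0.780112, 0.076010)
0.120000: (0.780112, 0.076010)
  k1 = (0.714703, -0.242756)
  predictor → (0.865876, 0.046879)
  k2 = (0.810145, -0.330548)
  → (0.871603, 0.041612)
(p(0.24), q(0.24)) ≈ (0.8716, 0.0416)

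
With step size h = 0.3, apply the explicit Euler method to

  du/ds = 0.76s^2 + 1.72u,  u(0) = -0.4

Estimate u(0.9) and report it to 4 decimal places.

Euler: u_{n+1} = u_n + h·f(s_n, u_n).
s=0.000000, u=-0.400000: f=-0.688000 → u ← -0.400000 + 0.3·(-0.688000) = -0.606400
s=0.300000, u=-0.606400: f=-0.974608 → u ← -0.606400 + 0.3·(-0.974608) = -0.898782
s=0.600000, u=-0.898782: f=-1.272306 → u ← -0.898782 + 0.3·(-1.272306) = -1.280474
u(0.9) ≈ -1.2805

-1.2805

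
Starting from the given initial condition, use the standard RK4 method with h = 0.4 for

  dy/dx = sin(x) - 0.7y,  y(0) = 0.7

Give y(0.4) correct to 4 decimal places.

0.6011

RK4: k1 = f(x_n, y_n); k2 = f(x_n + h/2, y_n + (h/2)·k1); k3 = f(x_n + h/2, y_n + (h/2)·k2); k4 = f(x_n + h, y_n + h·k3); y_{n+1} = y_n + (h/6)·(k1 + 2k2 + 2k3 + k4).
x=0.000000, y=0.700000:
  k1 = f(0.000000, 0.700000) = -0.490000
  k2 = f(0.200000, 0.602000) = -0.222731
  k3 = f(0.200000, 0.655454) = -0.260148
  k4 = f(0.400000, 0.595941) = -0.027740
  y ← 0.700000 + (0.4/6)·(k1 + 2k2 + 2k3 + k4) = 0.601100
y(0.4) ≈ 0.6011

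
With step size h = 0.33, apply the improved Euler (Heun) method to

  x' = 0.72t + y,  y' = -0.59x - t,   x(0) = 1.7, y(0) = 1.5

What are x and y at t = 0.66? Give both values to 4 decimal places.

Heun on (x,y): k1 = f(t_n, state_n); k2 = f(t_n + h, state_n + h·k1); state_{n+1} = state_n + (h/2)·(k1 + k2).
0.000000: (1.700000, 1.500000)
  k1 = (1.500000, -1.003000)
  predictor → (2.195000, 1.169010)
  k2 = (1.406610, -1.625050)
  → (2.179591, 1.066372)
0.330000: (2.179591, 1.066372)
  k1 = (1.303972, -1.615958)
  predictor → (2.609901, 0.533105)
  k2 = (1.008305, -2.199842)
  → (2.561116, 0.436765)
(x(0.66), y(0.66)) ≈ (2.5611, 0.4368)

2.5611, 0.4368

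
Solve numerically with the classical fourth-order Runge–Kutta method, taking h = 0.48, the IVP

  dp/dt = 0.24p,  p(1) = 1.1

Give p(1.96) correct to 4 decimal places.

RK4: k1 = f(t_n, p_n); k2 = f(t_n + h/2, p_n + (h/2)·k1); k3 = f(t_n + h/2, p_n + (h/2)·k2); k4 = f(t_n + h, p_n + h·k3); p_{n+1} = p_n + (h/6)·(k1 + 2k2 + 2k3 + k4).
t=1.000000, p=1.100000:
  k1 = f(1.000000, 1.100000) = 0.264000
  k2 = f(1.240000, 1.163360) = 0.279206
  k3 = f(1.240000, 1.167010) = 0.280082
  k4 = f(1.480000, 1.234439) = 0.296265
  p ← 1.100000 + (0.48/6)·(k1 + 2k2 + 2k3 + k4) = 1.234307
t=1.480000, p=1.234307:
  k1 = f(1.480000, 1.234307) = 0.296234
  k2 = f(1.720000, 1.305404) = 0.313297
  k3 = f(1.720000, 1.309499) = 0.314280
  k4 = f(1.960000, 1.385162) = 0.332439
  p ← 1.234307 + (0.48/6)·(k1 + 2k2 + 2k3 + k4) = 1.385013
p(1.96) ≈ 1.3850

1.3850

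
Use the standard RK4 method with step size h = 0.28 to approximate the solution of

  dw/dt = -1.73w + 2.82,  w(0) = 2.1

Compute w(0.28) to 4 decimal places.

1.9197

RK4: k1 = f(t_n, w_n); k2 = f(t_n + h/2, w_n + (h/2)·k1); k3 = f(t_n + h/2, w_n + (h/2)·k2); k4 = f(t_n + h, w_n + h·k3); w_{n+1} = w_n + (h/6)·(k1 + 2k2 + 2k3 + k4).
t=0.000000, w=2.100000:
  k1 = f(0.000000, 2.100000) = -0.813000
  k2 = f(0.140000, 1.986180) = -0.616091
  k3 = f(0.140000, 2.013747) = -0.663783
  k4 = f(0.280000, 1.914141) = -0.491464
  w ← 2.100000 + (0.28/6)·(k1 + 2k2 + 2k3 + k4) = 1.919670
w(0.28) ≈ 1.9197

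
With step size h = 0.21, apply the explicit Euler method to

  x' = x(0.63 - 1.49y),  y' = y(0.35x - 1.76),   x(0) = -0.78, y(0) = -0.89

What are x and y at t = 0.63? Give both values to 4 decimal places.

-1.7344, -0.1474

Euler on (x,y): x_{n+1} = x_n + h·x', y_{n+1} = y_n + h·y'.
0.000000: (-0.780000, -0.890000); f=(-1.525758, 1.809370) → (-1.100409, -0.510032)
0.210000: (-1.100409, -0.510032); f=(-1.529512, 1.094092) → (-1.421607, -0.280273)
0.420000: (-1.421607, -0.280273); f=(-1.489285, 0.632734) → (-1.734356, -0.147399)
(x(0.63), y(0.63)) ≈ (-1.7344, -0.1474)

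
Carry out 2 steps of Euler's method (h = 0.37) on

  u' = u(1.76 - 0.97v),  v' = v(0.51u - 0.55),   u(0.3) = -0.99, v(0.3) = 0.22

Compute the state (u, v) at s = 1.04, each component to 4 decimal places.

-2.4952, 0.0674

Euler on (u,v): u_{n+1} = u_n + h·u', v_{n+1} = v_n + h·v'.
0.300000: (-0.990000, 0.220000); f=(-1.531134, -0.232078) → (-1.556520, 0.134131)
0.670000: (-1.556520, 0.134131); f=(-2.536960, -0.180249) → (-2.495195, 0.067439)
(u(1.04), v(1.04)) ≈ (-2.4952, 0.0674)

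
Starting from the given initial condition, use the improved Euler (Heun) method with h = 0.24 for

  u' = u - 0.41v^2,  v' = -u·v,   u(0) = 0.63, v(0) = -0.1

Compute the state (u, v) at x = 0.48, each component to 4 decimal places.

1.0123, -0.0683

Heun on (u,v): k1 = f(x_n, state_n); k2 = f(x_n + h, state_n + h·k1); state_{n+1} = state_n + (h/2)·(k1 + k2).
0.000000: (0.630000, -0.100000)
  k1 = (0.625900, 0.063000)
  predictor → (0.780216, -0.084880)
  k2 = (0.777262, 0.066225)
  → (0.798379, -0.084493)
0.240000: (0.798379, -0.084493)
  k1 = (0.795452, 0.067458)
  predictor → (0.989288, -0.068303)
  k2 = (0.987375, 0.067572)
  → (1.012319, -0.068290)
(u(0.48), v(0.48)) ≈ (1.0123, -0.0683)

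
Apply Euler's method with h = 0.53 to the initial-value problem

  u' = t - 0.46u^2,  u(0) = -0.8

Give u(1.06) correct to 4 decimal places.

-0.8980

Euler: u_{n+1} = u_n + h·f(t_n, u_n).
t=0.000000, u=-0.800000: f=-0.294400 → u ← -0.800000 + 0.53·(-0.294400) = -0.956032
t=0.530000, u=-0.956032: f=0.109561 → u ← -0.956032 + 0.53·0.109561 = -0.897965
u(1.06) ≈ -0.8980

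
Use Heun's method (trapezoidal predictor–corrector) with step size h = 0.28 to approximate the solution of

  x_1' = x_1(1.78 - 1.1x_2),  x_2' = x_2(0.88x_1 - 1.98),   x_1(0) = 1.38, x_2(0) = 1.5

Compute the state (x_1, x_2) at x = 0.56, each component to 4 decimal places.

1.7558, 1.0386

Heun on (x_1,x_2): k1 = f(x_n, state_n); k2 = f(x_n + h, state_n + h·k1); state_{n+1} = state_n + (h/2)·(k1 + k2).
0.000000: (1.380000, 1.500000)
  k1 = (0.179400, -1.148400)
  predictor → (1.430232, 1.178448)
  k2 = (0.691814, -0.850127)
  → (1.501970, 1.220206)
0.280000: (1.501970, 1.220206)
  k1 = (0.657522, -0.803221)
  predictor → (1.686076, 0.995304)
  k2 = (1.155241, -0.493923)
  → (1.755757, 1.038606)
(x_1(0.56), x_2(0.56)) ≈ (1.7558, 1.0386)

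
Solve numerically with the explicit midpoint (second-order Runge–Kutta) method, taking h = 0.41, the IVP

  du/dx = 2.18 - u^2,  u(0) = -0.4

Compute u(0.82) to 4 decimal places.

1.0623

Midpoint: k1 = f(x_n, u_n); k2 = f(x_n + h/2, u_n + (h/2)·k1); u_{n+1} = u_n + h·k2.
x=0.000000, u=-0.400000:
  k1 = f(0.000000, -0.400000) = 2.020000
  k2 = f(0.205000, 0.014100) = 2.179801
  u ← -0.400000 + 0.41·2.179801 = 0.493718
x=0.410000, u=0.493718:
  k1 = f(0.410000, 0.493718) = 1.936242
  k2 = f(0.615000, 0.890648) = 1.386746
  u ← 0.493718 + 0.41·1.386746 = 1.062284
u(0.82) ≈ 1.0623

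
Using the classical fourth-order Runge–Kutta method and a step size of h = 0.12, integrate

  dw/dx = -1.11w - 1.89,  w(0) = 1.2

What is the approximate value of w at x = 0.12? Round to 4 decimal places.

0.8380

RK4: k1 = f(x_n, w_n); k2 = f(x_n + h/2, w_n + (h/2)·k1); k3 = f(x_n + h/2, w_n + (h/2)·k2); k4 = f(x_n + h, w_n + h·k3); w_{n+1} = w_n + (h/6)·(k1 + 2k2 + 2k3 + k4).
x=0.000000, w=1.200000:
  k1 = f(0.000000, 1.200000) = -3.222000
  k2 = f(0.060000, 1.006680) = -3.007415
  k3 = f(0.060000, 1.019555) = -3.021706
  k4 = f(0.120000, 0.837395) = -2.819509
  w ← 1.200000 + (0.12/6)·(k1 + 2k2 + 2k3 + k4) = 0.838005
w(0.12) ≈ 0.8380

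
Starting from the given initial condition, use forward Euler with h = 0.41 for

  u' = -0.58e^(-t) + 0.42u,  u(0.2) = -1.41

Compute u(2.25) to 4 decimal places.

-3.9185

Euler: u_{n+1} = u_n + h·f(t_n, u_n).
t=0.200000, u=-1.410000: f=-1.067064 → u ← -1.410000 + 0.41·(-1.067064) = -1.847496
t=0.610000, u=-1.847496: f=-1.091092 → u ← -1.847496 + 0.41·(-1.091092) = -2.294844
t=1.020000, u=-2.294844: f=-1.172979 → u ← -2.294844 + 0.41·(-1.172979) = -2.775765
t=1.430000, u=-2.775765: f=-1.304621 → u ← -2.775765 + 0.41·(-1.304621) = -3.310660
t=1.840000, u=-3.310660: f=-1.482591 → u ← -3.310660 + 0.41·(-1.482591) = -3.918522
u(2.25) ≈ -3.9185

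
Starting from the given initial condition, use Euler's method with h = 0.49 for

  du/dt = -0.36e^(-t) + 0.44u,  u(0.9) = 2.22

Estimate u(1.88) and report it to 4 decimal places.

3.1493

Euler: u_{n+1} = u_n + h·f(t_n, u_n).
t=0.900000, u=2.220000: f=0.830435 → u ← 2.220000 + 0.49·0.830435 = 2.626913
t=1.390000, u=2.626913: f=1.066175 → u ← 2.626913 + 0.49·1.066175 = 3.149339
u(1.88) ≈ 3.1493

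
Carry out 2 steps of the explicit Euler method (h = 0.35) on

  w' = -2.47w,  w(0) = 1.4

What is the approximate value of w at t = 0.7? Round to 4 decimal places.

0.0257

Euler: w_{n+1} = w_n + h·f(t_n, w_n).
t=0.000000, w=1.400000: f=-3.458000 → w ← 1.400000 + 0.35·(-3.458000) = 0.189700
t=0.350000, w=0.189700: f=-0.468559 → w ← 0.189700 + 0.35·(-0.468559) = 0.025704
w(0.7) ≈ 0.0257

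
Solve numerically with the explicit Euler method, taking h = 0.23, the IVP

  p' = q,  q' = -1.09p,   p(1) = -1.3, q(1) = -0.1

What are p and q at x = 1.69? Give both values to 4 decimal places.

-1.1428, 0.8762

Euler on (p,q): p_{n+1} = p_n + h·p', q_{n+1} = q_n + h·q'.
1.000000: (-1.300000, -0.100000); f=(-0.100000, 1.417000) → (-1.323000, 0.225910)
1.230000: (-1.323000, 0.225910); f=(0.225910, 1.442070) → (-1.271041, 0.557586)
1.460000: (-1.271041, 0.557586); f=(0.557586, 1.385434) → (-1.142796, 0.876236)
(p(1.69), q(1.69)) ≈ (-1.1428, 0.8762)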